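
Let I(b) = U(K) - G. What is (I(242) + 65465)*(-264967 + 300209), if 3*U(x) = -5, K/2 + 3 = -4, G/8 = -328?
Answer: 7198601404/3 ≈ 2.3995e+9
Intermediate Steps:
G = -2624 (G = 8*(-328) = -2624)
K = -14 (K = -6 + 2*(-4) = -6 - 8 = -14)
U(x) = -5/3 (U(x) = (⅓)*(-5) = -5/3)
I(b) = 7867/3 (I(b) = -5/3 - 1*(-2624) = -5/3 + 2624 = 7867/3)
(I(242) + 65465)*(-264967 + 300209) = (7867/3 + 65465)*(-264967 + 300209) = (204262/3)*35242 = 7198601404/3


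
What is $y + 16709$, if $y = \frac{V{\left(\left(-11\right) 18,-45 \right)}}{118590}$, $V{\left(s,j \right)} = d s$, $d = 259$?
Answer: $\frac{330244838}{19765} \approx 16709.0$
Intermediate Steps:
$V{\left(s,j \right)} = 259 s$
$y = - \frac{8547}{19765}$ ($y = \frac{259 \left(\left(-11\right) 18\right)}{118590} = 259 \left(-198\right) \frac{1}{118590} = \left(-51282\right) \frac{1}{118590} = - \frac{8547}{19765} \approx -0.43243$)
$y + 16709 = - \frac{8547}{19765} + 16709 = \frac{330244838}{19765}$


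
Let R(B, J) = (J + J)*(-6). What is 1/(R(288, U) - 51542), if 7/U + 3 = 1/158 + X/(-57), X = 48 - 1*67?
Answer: -1261/64954646 ≈ -1.9414e-5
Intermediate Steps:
X = -19 (X = 48 - 67 = -19)
U = -3318/1261 (U = 7/(-3 + (1/158 - 19/(-57))) = 7/(-3 + (1*(1/158) - 19*(-1/57))) = 7/(-3 + (1/158 + ⅓)) = 7/(-3 + 161/474) = 7/(-1261/474) = 7*(-474/1261) = -3318/1261 ≈ -2.6312)
R(B, J) = -12*J (R(B, J) = (2*J)*(-6) = -12*J)
1/(R(288, U) - 51542) = 1/(-12*(-3318/1261) - 51542) = 1/(39816/1261 - 51542) = 1/(-64954646/1261) = -1261/64954646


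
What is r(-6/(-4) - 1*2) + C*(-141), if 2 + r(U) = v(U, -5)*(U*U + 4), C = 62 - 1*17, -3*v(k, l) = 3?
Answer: -25405/4 ≈ -6351.3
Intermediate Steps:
v(k, l) = -1 (v(k, l) = -⅓*3 = -1)
C = 45 (C = 62 - 17 = 45)
r(U) = -6 - U² (r(U) = -2 - (U*U + 4) = -2 - (U² + 4) = -2 - (4 + U²) = -2 + (-4 - U²) = -6 - U²)
r(-6/(-4) - 1*2) + C*(-141) = (-6 - (-6/(-4) - 1*2)²) + 45*(-141) = (-6 - (-6*(-¼) - 2)²) - 6345 = (-6 - (3/2 - 2)²) - 6345 = (-6 - (-½)²) - 6345 = (-6 - 1*¼) - 6345 = (-6 - ¼) - 6345 = -25/4 - 6345 = -25405/4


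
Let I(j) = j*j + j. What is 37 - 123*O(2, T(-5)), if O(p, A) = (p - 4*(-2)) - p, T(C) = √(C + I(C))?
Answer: -947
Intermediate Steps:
I(j) = j + j² (I(j) = j² + j = j + j²)
T(C) = √(C + C*(1 + C))
O(p, A) = 8 (O(p, A) = (p + 8) - p = (8 + p) - p = 8)
37 - 123*O(2, T(-5)) = 37 - 123*8 = 37 - 984 = -947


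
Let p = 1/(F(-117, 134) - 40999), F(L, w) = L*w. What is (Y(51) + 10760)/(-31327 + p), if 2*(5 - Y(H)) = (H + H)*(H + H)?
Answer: -315294151/1775520380 ≈ -0.17758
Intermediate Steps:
p = -1/56677 (p = 1/(-117*134 - 40999) = 1/(-15678 - 40999) = 1/(-56677) = -1/56677 ≈ -1.7644e-5)
Y(H) = 5 - 2*H² (Y(H) = 5 - (H + H)*(H + H)/2 = 5 - 2*H*2*H/2 = 5 - 2*H²)
(Y(51) + 10760)/(-31327 + p) = ((5 - 2*51²) + 10760)/(-31327 - 1/56677) = ((5 - 2*2601) + 10760)/(-1775520380/56677) = ((5 - 5202) + 10760)*(-56677/1775520380) = (-5197 + 10760)*(-56677/1775520380) = 5563*(-56677/1775520380) = -315294151/1775520380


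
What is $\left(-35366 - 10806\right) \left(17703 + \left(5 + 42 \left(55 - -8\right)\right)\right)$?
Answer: $-939784888$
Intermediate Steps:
$\left(-35366 - 10806\right) \left(17703 + \left(5 + 42 \left(55 - -8\right)\right)\right) = - 46172 \left(17703 + \left(5 + 42 \left(55 + 8\right)\right)\right) = - 46172 \left(17703 + \left(5 + 42 \cdot 63\right)\right) = - 46172 \left(17703 + \left(5 + 2646\right)\right) = - 46172 \left(17703 + 2651\right) = \left(-46172\right) 20354 = -939784888$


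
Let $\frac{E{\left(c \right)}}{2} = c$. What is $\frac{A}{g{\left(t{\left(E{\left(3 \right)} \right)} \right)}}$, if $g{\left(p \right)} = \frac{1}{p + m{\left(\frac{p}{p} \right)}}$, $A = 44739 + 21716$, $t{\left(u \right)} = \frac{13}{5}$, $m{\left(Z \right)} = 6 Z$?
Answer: $571513$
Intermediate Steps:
$E{\left(c \right)} = 2 c$
$t{\left(u \right)} = \frac{13}{5}$ ($t{\left(u \right)} = 13 \cdot \frac{1}{5} = \frac{13}{5}$)
$A = 66455$
$g{\left(p \right)} = \frac{1}{6 + p}$ ($g{\left(p \right)} = \frac{1}{p + 6 \frac{p}{p}} = \frac{1}{p + 6 \cdot 1} = \frac{1}{p + 6} = \frac{1}{6 + p}$)
$\frac{A}{g{\left(t{\left(E{\left(3 \right)} \right)} \right)}} = \frac{66455}{\frac{1}{6 + \frac{13}{5}}} = \frac{66455}{\frac{1}{\frac{43}{5}}} = \frac{66455}{\frac{5}{43}} = 66455 \cdot \frac{43}{5} = 571513$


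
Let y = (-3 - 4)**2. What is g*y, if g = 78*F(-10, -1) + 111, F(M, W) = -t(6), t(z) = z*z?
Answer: -132153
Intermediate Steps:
t(z) = z**2
F(M, W) = -36 (F(M, W) = -1*6**2 = -1*36 = -36)
y = 49 (y = (-7)**2 = 49)
g = -2697 (g = 78*(-36) + 111 = -2808 + 111 = -2697)
g*y = -2697*49 = -132153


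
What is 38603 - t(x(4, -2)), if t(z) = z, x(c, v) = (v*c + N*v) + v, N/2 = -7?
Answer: 38585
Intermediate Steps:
N = -14 (N = 2*(-7) = -14)
x(c, v) = -13*v + c*v (x(c, v) = (v*c - 14*v) + v = (c*v - 14*v) + v = (-14*v + c*v) + v = -13*v + c*v)
38603 - t(x(4, -2)) = 38603 - (-2)*(-13 + 4) = 38603 - (-2)*(-9) = 38603 - 1*18 = 38603 - 18 = 38585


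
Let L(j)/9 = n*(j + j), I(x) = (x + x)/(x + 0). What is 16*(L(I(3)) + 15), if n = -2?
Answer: -912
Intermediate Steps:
I(x) = 2 (I(x) = (2*x)/x = 2)
L(j) = -36*j (L(j) = 9*(-2*(j + j)) = 9*(-4*j) = -36*j)
16*(L(I(3)) + 15) = 16*(-36*2 + 15) = 16*(-72 + 15) = 16*(-57) = -912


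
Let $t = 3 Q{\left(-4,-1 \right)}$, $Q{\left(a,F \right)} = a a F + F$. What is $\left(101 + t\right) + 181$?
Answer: $231$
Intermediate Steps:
$Q{\left(a,F \right)} = F + F a^{2}$ ($Q{\left(a,F \right)} = a^{2} F + F = F a^{2} + F = F + F a^{2}$)
$t = -51$ ($t = 3 \left(- (1 + \left(-4\right)^{2})\right) = 3 \left(- (1 + 16)\right) = 3 \left(\left(-1\right) 17\right) = 3 \left(-17\right) = -51$)
$\left(101 + t\right) + 181 = \left(101 - 51\right) + 181 = 50 + 181 = 231$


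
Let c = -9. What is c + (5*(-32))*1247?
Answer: -199529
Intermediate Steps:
c + (5*(-32))*1247 = -9 + (5*(-32))*1247 = -9 - 160*1247 = -9 - 199520 = -199529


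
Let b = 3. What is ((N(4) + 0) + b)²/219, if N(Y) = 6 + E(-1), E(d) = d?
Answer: 64/219 ≈ 0.29224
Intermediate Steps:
N(Y) = 5 (N(Y) = 6 - 1 = 5)
((N(4) + 0) + b)²/219 = ((5 + 0) + 3)²/219 = (5 + 3)²*(1/219) = 8²*(1/219) = 64*(1/219) = 64/219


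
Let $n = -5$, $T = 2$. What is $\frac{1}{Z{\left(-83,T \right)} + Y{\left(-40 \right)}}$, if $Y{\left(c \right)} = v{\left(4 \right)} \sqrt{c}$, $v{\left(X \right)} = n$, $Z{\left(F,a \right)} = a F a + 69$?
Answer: $\frac{i}{- 263 i + 10 \sqrt{10}} \approx -0.0037481 + 0.00045067 i$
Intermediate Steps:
$Z{\left(F,a \right)} = 69 + F a^{2}$ ($Z{\left(F,a \right)} = F a a + 69 = F a^{2} + 69 = 69 + F a^{2}$)
$v{\left(X \right)} = -5$
$Y{\left(c \right)} = - 5 \sqrt{c}$
$\frac{1}{Z{\left(-83,T \right)} + Y{\left(-40 \right)}} = \frac{1}{\left(69 - 83 \cdot 2^{2}\right) - 5 \sqrt{-40}} = \frac{1}{\left(69 - 332\right) - 5 \cdot 2 i \sqrt{10}} = \frac{1}{\left(69 - 332\right) - 10 i \sqrt{10}} = \frac{1}{-263 - 10 i \sqrt{10}}$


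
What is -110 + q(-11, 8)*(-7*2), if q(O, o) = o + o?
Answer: -334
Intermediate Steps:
q(O, o) = 2*o
-110 + q(-11, 8)*(-7*2) = -110 + (2*8)*(-7*2) = -110 + 16*(-14) = -110 - 224 = -334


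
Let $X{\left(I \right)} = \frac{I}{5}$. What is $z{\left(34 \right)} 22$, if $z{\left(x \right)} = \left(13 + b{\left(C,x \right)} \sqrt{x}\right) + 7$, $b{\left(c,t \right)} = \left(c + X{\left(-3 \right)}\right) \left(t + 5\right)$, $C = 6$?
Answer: $440 + \frac{23166 \sqrt{34}}{5} \approx 27456.0$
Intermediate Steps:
$X{\left(I \right)} = \frac{I}{5}$ ($X{\left(I \right)} = I \frac{1}{5} = \frac{I}{5}$)
$b{\left(c,t \right)} = \left(5 + t\right) \left(- \frac{3}{5} + c\right)$ ($b{\left(c,t \right)} = \left(c + \frac{1}{5} \left(-3\right)\right) \left(t + 5\right) = \left(c - \frac{3}{5}\right) \left(5 + t\right) = \left(- \frac{3}{5} + c\right) \left(5 + t\right) = \left(5 + t\right) \left(- \frac{3}{5} + c\right)$)
$z{\left(x \right)} = 20 + \sqrt{x} \left(27 + \frac{27 x}{5}\right)$ ($z{\left(x \right)} = \left(13 + \left(-3 + 5 \cdot 6 - \frac{3 x}{5} + 6 x\right) \sqrt{x}\right) + 7 = \left(13 + \left(-3 + 30 - \frac{3 x}{5} + 6 x\right) \sqrt{x}\right) + 7 = \left(13 + \left(27 + \frac{27 x}{5}\right) \sqrt{x}\right) + 7 = \left(13 + \sqrt{x} \left(27 + \frac{27 x}{5}\right)\right) + 7 = 20 + \sqrt{x} \left(27 + \frac{27 x}{5}\right)$)
$z{\left(34 \right)} 22 = \left(20 + \frac{27 \sqrt{34} \left(5 + 34\right)}{5}\right) 22 = \left(20 + \frac{27}{5} \sqrt{34} \cdot 39\right) 22 = \left(20 + \frac{1053 \sqrt{34}}{5}\right) 22 = 440 + \frac{23166 \sqrt{34}}{5}$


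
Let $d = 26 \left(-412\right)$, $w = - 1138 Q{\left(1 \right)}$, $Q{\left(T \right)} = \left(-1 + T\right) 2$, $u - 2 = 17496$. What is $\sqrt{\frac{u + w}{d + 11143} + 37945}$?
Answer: $\frac{\sqrt{7056242783}}{431} \approx 194.9$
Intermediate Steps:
$u = 17498$ ($u = 2 + 17496 = 17498$)
$Q{\left(T \right)} = -2 + 2 T$
$w = 0$ ($w = - 1138 \left(-2 + 2 \cdot 1\right) = - 1138 \left(-2 + 2\right) = \left(-1138\right) 0 = 0$)
$d = -10712$
$\sqrt{\frac{u + w}{d + 11143} + 37945} = \sqrt{\frac{17498 + 0}{-10712 + 11143} + 37945} = \sqrt{\frac{17498}{431} + 37945} = \sqrt{\frac{16371793}{431}} = \frac{\sqrt{7056242783}}{431}$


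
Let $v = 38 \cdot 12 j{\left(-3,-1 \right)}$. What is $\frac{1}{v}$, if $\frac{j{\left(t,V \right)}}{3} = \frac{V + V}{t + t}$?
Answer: $\frac{1}{456} \approx 0.002193$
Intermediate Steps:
$j{\left(t,V \right)} = \frac{3 V}{t}$ ($j{\left(t,V \right)} = 3 \frac{V + V}{t + t} = 3 \frac{2 V}{2 t} = 3 \cdot 2 V \frac{1}{2 t} = 3 \frac{V}{t} = \frac{3 V}{t}$)
$v = 456$ ($v = 38 \cdot 12 \cdot 3 \left(-1\right) \frac{1}{-3} = 456 \cdot 3 \left(-1\right) \left(- \frac{1}{3}\right) = 456 \cdot 1 = 456$)
$\frac{1}{v} = \frac{1}{456}$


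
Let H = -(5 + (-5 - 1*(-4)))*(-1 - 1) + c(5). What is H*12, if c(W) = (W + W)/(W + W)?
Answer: 108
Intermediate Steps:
c(W) = 1 (c(W) = (2*W)/((2*W)) = (2*W)*(1/(2*W)) = 1)
H = 9 (H = -(5 + (-5 - 1*(-4)))*(-1 - 1) + 1 = -(5 + (-5 + 4))*(-2) + 1 = -(5 - 1)*(-2) + 1 = -4*(-2) + 1 = -1*(-8) + 1 = 8 + 1 = 9)
H*12 = 9*12 = 108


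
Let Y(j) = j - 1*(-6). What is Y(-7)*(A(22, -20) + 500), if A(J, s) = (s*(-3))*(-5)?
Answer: -200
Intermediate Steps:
A(J, s) = 15*s (A(J, s) = -3*s*(-5) = 15*s)
Y(j) = 6 + j (Y(j) = j + 6 = 6 + j)
Y(-7)*(A(22, -20) + 500) = (6 - 7)*(15*(-20) + 500) = -(-300 + 500) = -1*200 = -200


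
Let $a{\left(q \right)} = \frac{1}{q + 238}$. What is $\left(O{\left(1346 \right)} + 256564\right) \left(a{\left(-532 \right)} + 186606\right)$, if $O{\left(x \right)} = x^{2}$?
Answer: $\frac{56735157244820}{147} \approx 3.8595 \cdot 10^{11}$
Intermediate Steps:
$a{\left(q \right)} = \frac{1}{238 + q}$
$\left(O{\left(1346 \right)} + 256564\right) \left(a{\left(-532 \right)} + 186606\right) = \left(1346^{2} + 256564\right) \left(\frac{1}{238 - 532} + 186606\right) = \left(1811716 + 256564\right) \left(\frac{1}{-294} + 186606\right) = 2068280 \left(- \frac{1}{294} + 186606\right) = 2068280 \cdot \frac{54862163}{294} = \frac{56735157244820}{147}$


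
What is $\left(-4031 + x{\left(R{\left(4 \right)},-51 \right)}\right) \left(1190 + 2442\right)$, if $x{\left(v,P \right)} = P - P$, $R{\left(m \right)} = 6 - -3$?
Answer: $-14640592$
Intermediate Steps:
$R{\left(m \right)} = 9$ ($R{\left(m \right)} = 6 + 3 = 9$)
$x{\left(v,P \right)} = 0$
$\left(-4031 + x{\left(R{\left(4 \right)},-51 \right)}\right) \left(1190 + 2442\right) = \left(-4031 + 0\right) \left(1190 + 2442\right) = \left(-4031\right) 3632 = -14640592$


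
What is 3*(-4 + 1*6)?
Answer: 6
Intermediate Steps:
3*(-4 + 1*6) = 3*(-4 + 6) = 3*2 = 6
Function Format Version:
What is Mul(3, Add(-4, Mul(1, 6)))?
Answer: 6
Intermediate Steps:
Mul(3, Add(-4, Mul(1, 6))) = Mul(3, Add(-4, 6)) = Mul(3, 2) = 6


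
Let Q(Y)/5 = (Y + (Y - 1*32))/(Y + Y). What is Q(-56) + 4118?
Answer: 28871/7 ≈ 4124.4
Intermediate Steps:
Q(Y) = 5*(-32 + 2*Y)/(2*Y) (Q(Y) = 5*((Y + (Y - 1*32))/(Y + Y)) = 5*((Y + (Y - 32))/((2*Y))) = 5*((Y + (-32 + Y))*(1/(2*Y))) = 5*((-32 + 2*Y)*(1/(2*Y))) = 5*((-32 + 2*Y)/(2*Y)) = 5*(-32 + 2*Y)/(2*Y))
Q(-56) + 4118 = (5 - 80/(-56)) + 4118 = (5 - 80*(-1/56)) + 4118 = (5 + 10/7) + 4118 = 45/7 + 4118 = 28871/7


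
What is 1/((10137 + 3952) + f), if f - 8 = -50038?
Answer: -1/35941 ≈ -2.7823e-5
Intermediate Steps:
f = -50030 (f = 8 - 50038 = -50030)
1/((10137 + 3952) + f) = 1/((10137 + 3952) - 50030) = 1/(14089 - 50030) = 1/(-35941) = -1/35941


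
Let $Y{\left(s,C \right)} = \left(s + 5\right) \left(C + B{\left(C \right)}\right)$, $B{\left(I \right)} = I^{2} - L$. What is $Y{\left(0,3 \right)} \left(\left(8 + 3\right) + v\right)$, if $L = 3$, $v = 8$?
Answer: $855$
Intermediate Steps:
$B{\left(I \right)} = -3 + I^{2}$ ($B{\left(I \right)} = I^{2} - 3 = -3 + I^{2}$)
$Y{\left(s,C \right)} = \left(5 + s\right) \left(-3 + C + C^{2}\right)$ ($Y{\left(s,C \right)} = \left(s + 5\right) \left(C + \left(-3 + C^{2}\right)\right) = \left(5 + s\right) \left(-3 + C + C^{2}\right)$)
$Y{\left(0,3 \right)} \left(\left(8 + 3\right) + v\right) = \left(-15 + 5 \cdot 3 + 5 \cdot 3^{2} + 3 \cdot 0 + 0 \left(-3 + 3^{2}\right)\right) \left(\left(8 + 3\right) + 8\right) = \left(-15 + 15 + 5 \cdot 9 + 0 + 0 \left(-3 + 9\right)\right) \left(11 + 8\right) = \left(-15 + 15 + 45 + 0 + 0 \cdot 6\right) 19 = \left(-15 + 15 + 45 + 0 + 0\right) 19 = 45 \cdot 19 = 855$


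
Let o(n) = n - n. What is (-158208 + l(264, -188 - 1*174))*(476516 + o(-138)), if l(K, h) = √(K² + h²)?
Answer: -75388643328 + 953032*√50185 ≈ -7.5175e+10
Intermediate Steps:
o(n) = 0
(-158208 + l(264, -188 - 1*174))*(476516 + o(-138)) = (-158208 + √(264² + (-188 - 1*174)²))*(476516 + 0) = (-158208 + √(69696 + (-188 - 174)²))*476516 = (-158208 + √(69696 + (-362)²))*476516 = (-158208 + √(69696 + 131044))*476516 = (-158208 + √200740)*476516 = (-158208 + 2*√50185)*476516 = -75388643328 + 953032*√50185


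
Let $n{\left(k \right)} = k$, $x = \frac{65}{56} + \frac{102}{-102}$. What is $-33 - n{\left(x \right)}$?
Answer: $- \frac{1857}{56} \approx -33.161$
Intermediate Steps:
$x = \frac{9}{56}$ ($x = 65 \cdot \frac{1}{56} + 102 \left(- \frac{1}{102}\right) = \frac{65}{56} - 1 = \frac{9}{56} \approx 0.16071$)
$-33 - n{\left(x \right)} = -33 - \frac{9}{56} = - \frac{1857}{56}$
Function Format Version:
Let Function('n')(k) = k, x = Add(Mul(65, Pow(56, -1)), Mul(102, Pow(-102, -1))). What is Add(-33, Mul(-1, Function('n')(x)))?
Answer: Rational(-1857, 56) ≈ -33.161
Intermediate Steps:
x = Rational(9, 56) (x = Add(Mul(65, Rational(1, 56)), Mul(102, Rational(-1, 102))) = Add(Rational(65, 56), -1) = Rational(9, 56) ≈ 0.16071)
Add(-33, Mul(-1, Function('n')(x))) = Add(-33, Mul(-1, Rational(9, 56))) = Add(-33, Rational(-9, 56)) = Rational(-1857, 56)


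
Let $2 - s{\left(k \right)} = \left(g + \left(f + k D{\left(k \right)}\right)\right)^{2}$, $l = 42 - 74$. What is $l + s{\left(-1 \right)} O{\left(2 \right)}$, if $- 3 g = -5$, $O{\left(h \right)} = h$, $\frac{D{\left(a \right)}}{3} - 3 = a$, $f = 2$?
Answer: $- \frac{350}{9} \approx -38.889$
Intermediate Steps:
$D{\left(a \right)} = 9 + 3 a$
$g = \frac{5}{3}$ ($g = \left(- \frac{1}{3}\right) \left(-5\right) = \frac{5}{3} \approx 1.6667$)
$l = -32$
$s{\left(k \right)} = 2 - \left(\frac{11}{3} + k \left(9 + 3 k\right)\right)^{2}$ ($s{\left(k \right)} = 2 - \left(\frac{5}{3} + \left(2 + k \left(9 + 3 k\right)\right)\right)^{2} = 2 - \left(\frac{11}{3} + k \left(9 + 3 k\right)\right)^{2}$)
$l + s{\left(-1 \right)} O{\left(2 \right)} = -32 + \left(2 - \frac{\left(11 + 9 \left(-1\right) \left(3 - 1\right)\right)^{2}}{9}\right) 2 = -32 + \left(2 - \frac{\left(11 + 9 \left(-1\right) 2\right)^{2}}{9}\right) 2 = -32 + \left(2 - \frac{\left(11 - 18\right)^{2}}{9}\right) 2 = -32 + \left(2 - \frac{\left(-7\right)^{2}}{9}\right) 2 = -32 + \left(2 - \frac{49}{9}\right) 2 = -32 - \frac{62}{9} = - \frac{350}{9}$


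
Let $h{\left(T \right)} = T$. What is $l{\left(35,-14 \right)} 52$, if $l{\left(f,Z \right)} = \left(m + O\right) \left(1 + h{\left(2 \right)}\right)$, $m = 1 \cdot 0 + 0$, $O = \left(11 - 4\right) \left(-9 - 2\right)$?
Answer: $-12012$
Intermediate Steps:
$O = -77$ ($O = 7 \left(-11\right) = -77$)
$m = 0$ ($m = 0 + 0 = 0$)
$l{\left(f,Z \right)} = -231$ ($l{\left(f,Z \right)} = \left(0 - 77\right) \left(1 + 2\right) = \left(-77\right) 3 = -231$)
$l{\left(35,-14 \right)} 52 = \left(-231\right) 52 = -12012$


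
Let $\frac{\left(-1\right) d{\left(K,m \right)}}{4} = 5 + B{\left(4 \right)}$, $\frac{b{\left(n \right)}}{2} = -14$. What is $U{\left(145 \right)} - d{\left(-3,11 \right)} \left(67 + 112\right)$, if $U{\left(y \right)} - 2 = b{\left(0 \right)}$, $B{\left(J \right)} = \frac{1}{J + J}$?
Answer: $\frac{7287}{2} \approx 3643.5$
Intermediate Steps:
$B{\left(J \right)} = \frac{1}{2 J}$
$b{\left(n \right)} = -28$ ($b{\left(n \right)} = 2 \left(-14\right) = -28$)
$U{\left(y \right)} = -26$ ($U{\left(y \right)} = 2 - 28 = -26$)
$d{\left(K,m \right)} = - \frac{41}{2}$ ($d{\left(K,m \right)} = - 4 \left(5 + \frac{1}{2 \cdot 4}\right) = - 4 \left(5 + \frac{1}{2} \cdot \frac{1}{4}\right) = - 4 \left(5 + \frac{1}{8}\right) = \left(-4\right) \frac{41}{8} = - \frac{41}{2}$)
$U{\left(145 \right)} - d{\left(-3,11 \right)} \left(67 + 112\right) = -26 - - \frac{41 \left(67 + 112\right)}{2} = -26 - \left(- \frac{41}{2}\right) 179 = -26 - - \frac{7339}{2} = -26 + \frac{7339}{2} = \frac{7287}{2}$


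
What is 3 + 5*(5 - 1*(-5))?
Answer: 53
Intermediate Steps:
3 + 5*(5 - 1*(-5)) = 3 + 5*(5 + 5) = 3 + 5*10 = 3 + 50 = 53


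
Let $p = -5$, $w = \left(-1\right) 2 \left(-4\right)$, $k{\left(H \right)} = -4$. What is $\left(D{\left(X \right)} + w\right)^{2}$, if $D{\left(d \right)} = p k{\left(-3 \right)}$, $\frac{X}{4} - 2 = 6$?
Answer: $784$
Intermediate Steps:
$w = 8$ ($w = \left(-2\right) \left(-4\right) = 8$)
$X = 32$ ($X = 8 + 4 \cdot 6 = 8 + 24 = 32$)
$D{\left(d \right)} = 20$ ($D{\left(d \right)} = \left(-5\right) \left(-4\right) = 20$)
$\left(D{\left(X \right)} + w\right)^{2} = \left(20 + 8\right)^{2} = 28^{2} = 784$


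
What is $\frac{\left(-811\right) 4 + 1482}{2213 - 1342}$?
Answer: $- \frac{1762}{871} \approx -2.023$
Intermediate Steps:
$\frac{\left(-811\right) 4 + 1482}{2213 - 1342} = \frac{-3244 + 1482}{871} = \left(-1762\right) \frac{1}{871} = - \frac{1762}{871}$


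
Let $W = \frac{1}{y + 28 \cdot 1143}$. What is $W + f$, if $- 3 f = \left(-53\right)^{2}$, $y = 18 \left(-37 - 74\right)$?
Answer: $- \frac{28095617}{30006} \approx -936.33$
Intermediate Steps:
$y = -1998$ ($y = 18 \left(-111\right) = -1998$)
$f = - \frac{2809}{3}$ ($f = - \frac{\left(-53\right)^{2}}{3} = \left(- \frac{1}{3}\right) 2809 = - \frac{2809}{3} \approx -936.33$)
$W = \frac{1}{30006}$ ($W = \frac{1}{-1998 + 28 \cdot 1143} = \frac{1}{-1998 + 32004} = \frac{1}{30006} \approx 3.3327 \cdot 10^{-5}$)
$W + f = \frac{1}{30006} - \frac{2809}{3} = - \frac{28095617}{30006}$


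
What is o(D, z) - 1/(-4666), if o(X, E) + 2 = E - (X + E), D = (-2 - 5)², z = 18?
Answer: -237965/4666 ≈ -51.000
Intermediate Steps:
D = 49 (D = (-7)² = 49)
o(X, E) = -2 - X (o(X, E) = -2 + (E - (X + E)) = -2 + (E - (E + X)) = -2 + (E + (-E - X)) = -2 - X)
o(D, z) - 1/(-4666) = (-2 - 1*49) - 1/(-4666) = (-2 - 49) - 1*(-1/4666) = -51 + 1/4666 = -237965/4666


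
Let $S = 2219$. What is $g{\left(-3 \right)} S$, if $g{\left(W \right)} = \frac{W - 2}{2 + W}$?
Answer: $11095$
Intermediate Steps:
$g{\left(W \right)} = \frac{-2 + W}{2 + W}$
$g{\left(-3 \right)} S = \frac{-2 - 3}{2 - 3} \cdot 2219 = \frac{1}{-1} \left(-5\right) 2219 = \left(-1\right) \left(-5\right) 2219 = 5 \cdot 2219 = 11095$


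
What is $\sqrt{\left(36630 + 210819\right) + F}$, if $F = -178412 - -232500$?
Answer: $\sqrt{301537} \approx 549.12$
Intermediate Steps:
$F = 54088$ ($F = -178412 + 232500 = 54088$)
$\sqrt{\left(36630 + 210819\right) + F} = \sqrt{\left(36630 + 210819\right) + 54088} = \sqrt{247449 + 54088} = \sqrt{301537}$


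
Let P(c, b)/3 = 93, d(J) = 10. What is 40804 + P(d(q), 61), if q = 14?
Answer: 41083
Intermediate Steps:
P(c, b) = 279 (P(c, b) = 3*93 = 279)
40804 + P(d(q), 61) = 40804 + 279 = 41083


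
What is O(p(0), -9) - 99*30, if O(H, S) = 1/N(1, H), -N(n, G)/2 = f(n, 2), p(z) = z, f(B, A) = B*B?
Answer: -5941/2 ≈ -2970.5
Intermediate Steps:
f(B, A) = B²
N(n, G) = -2*n²
O(H, S) = -½ (O(H, S) = 1/(-2*1²) = 1/(-2*1) = 1/(-2) = -½)
O(p(0), -9) - 99*30 = -½ - 99*30 = -½ - 2970 = -5941/2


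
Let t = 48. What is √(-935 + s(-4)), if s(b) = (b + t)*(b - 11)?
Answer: I*√1595 ≈ 39.937*I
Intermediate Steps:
s(b) = (-11 + b)*(48 + b) (s(b) = (b + 48)*(b - 11) = (48 + b)*(-11 + b) = (-11 + b)*(48 + b))
√(-935 + s(-4)) = √(-935 + (-528 + (-4)² + 37*(-4))) = √(-935 + (-528 + 16 - 148)) = √(-935 - 660) = √(-1595) = I*√1595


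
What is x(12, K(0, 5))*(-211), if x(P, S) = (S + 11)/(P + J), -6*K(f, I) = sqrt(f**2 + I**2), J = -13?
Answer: 12871/6 ≈ 2145.2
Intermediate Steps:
K(f, I) = -sqrt(I**2 + f**2)/6 (K(f, I) = -sqrt(f**2 + I**2)/6 = -sqrt(I**2 + f**2)/6)
x(P, S) = (11 + S)/(-13 + P) (x(P, S) = (S + 11)/(P - 13) = (11 + S)/(-13 + P))
x(12, K(0, 5))*(-211) = ((11 - sqrt(5**2 + 0**2)/6)/(-13 + 12))*(-211) = ((11 - sqrt(25 + 0)/6)/(-1))*(-211) = -(11 - sqrt(25)/6)*(-211) = -(11 - 1/6*5)*(-211) = -(11 - 5/6)*(-211) = -1*61/6*(-211) = -61/6*(-211) = 12871/6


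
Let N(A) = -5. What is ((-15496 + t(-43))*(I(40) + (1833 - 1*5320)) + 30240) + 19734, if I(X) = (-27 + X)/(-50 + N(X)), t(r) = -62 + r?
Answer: 2994989168/55 ≈ 5.4454e+7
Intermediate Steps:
I(X) = 27/55 - X/55 (I(X) = (-27 + X)/(-50 - 5) = (-27 + X)/(-55) = (-27 + X)*(-1/55) = 27/55 - X/55)
((-15496 + t(-43))*(I(40) + (1833 - 1*5320)) + 30240) + 19734 = ((-15496 + (-62 - 43))*((27/55 - 1/55*40) + (1833 - 1*5320)) + 30240) + 19734 = ((-15496 - 105)*((27/55 - 8/11) + (1833 - 5320)) + 30240) + 19734 = (-15601*(-13/55 - 3487) + 30240) + 19734 = (-15601*(-191798/55) + 30240) + 19734 = (2992240598/55 + 30240) + 19734 = 2993903798/55 + 19734 = 2994989168/55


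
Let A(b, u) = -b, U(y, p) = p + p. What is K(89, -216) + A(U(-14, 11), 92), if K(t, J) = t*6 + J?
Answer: 296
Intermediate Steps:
U(y, p) = 2*p
K(t, J) = J + 6*t (K(t, J) = 6*t + J = J + 6*t)
K(89, -216) + A(U(-14, 11), 92) = (-216 + 6*89) - 2*11 = (-216 + 534) - 1*22 = 318 - 22 = 296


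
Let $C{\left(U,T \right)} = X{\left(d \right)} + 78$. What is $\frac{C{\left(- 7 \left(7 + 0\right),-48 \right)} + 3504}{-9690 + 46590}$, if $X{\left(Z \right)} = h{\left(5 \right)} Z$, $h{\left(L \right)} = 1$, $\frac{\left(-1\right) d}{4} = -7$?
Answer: $\frac{361}{3690} \approx 0.097832$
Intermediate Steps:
$d = 28$ ($d = \left(-4\right) \left(-7\right) = 28$)
$X{\left(Z \right)} = Z$ ($X{\left(Z \right)} = 1 Z = Z$)
$C{\left(U,T \right)} = 106$ ($C{\left(U,T \right)} = 28 + 78 = 106$)
$\frac{C{\left(- 7 \left(7 + 0\right),-48 \right)} + 3504}{-9690 + 46590} = \frac{106 + 3504}{-9690 + 46590} = \frac{3610}{36900} = 3610 \cdot \frac{1}{36900} = \frac{361}{3690}$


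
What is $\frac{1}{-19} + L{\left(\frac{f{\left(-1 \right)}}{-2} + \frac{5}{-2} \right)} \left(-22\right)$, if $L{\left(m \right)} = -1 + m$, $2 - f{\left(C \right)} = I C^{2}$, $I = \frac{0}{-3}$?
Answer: $\frac{1880}{19} \approx 98.947$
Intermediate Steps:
$I = 0$ ($I = 0 \left(- \frac{1}{3}\right) = 0$)
$f{\left(C \right)} = 2$ ($f{\left(C \right)} = 2 - 0 C^{2} = 2 - 0 = 2 + 0 = 2$)
$\frac{1}{-19} + L{\left(\frac{f{\left(-1 \right)}}{-2} + \frac{5}{-2} \right)} \left(-22\right) = \frac{1}{-19} + \left(-1 + \left(\frac{2}{-2} + \frac{5}{-2}\right)\right) \left(-22\right) = - \frac{1}{19} + \left(-1 + \left(2 \left(- \frac{1}{2}\right) + 5 \left(- \frac{1}{2}\right)\right)\right) \left(-22\right) = - \frac{1}{19} + \left(-1 - \frac{7}{2}\right) \left(-22\right) = - \frac{1}{19} - -99 = - \frac{1}{19} + 99 = \frac{1880}{19}$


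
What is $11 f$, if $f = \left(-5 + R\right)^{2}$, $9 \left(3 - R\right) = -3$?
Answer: $\frac{275}{9} \approx 30.556$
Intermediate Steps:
$R = \frac{10}{3}$ ($R = 3 - - \frac{1}{3} = 3 + \frac{1}{3} = \frac{10}{3} \approx 3.3333$)
$f = \frac{25}{9}$ ($f = \left(-5 + \frac{10}{3}\right)^{2} = \left(- \frac{5}{3}\right)^{2} = \frac{25}{9} \approx 2.7778$)
$11 f = 11 \cdot \frac{25}{9} = \frac{275}{9}$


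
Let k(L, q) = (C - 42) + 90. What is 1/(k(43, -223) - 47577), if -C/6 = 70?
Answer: -1/47949 ≈ -2.0855e-5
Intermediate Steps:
C = -420 (C = -6*70 = -420)
k(L, q) = -372 (k(L, q) = (-420 - 42) + 90 = -462 + 90 = -372)
1/(k(43, -223) - 47577) = 1/(-372 - 47577) = 1/(-47949) = -1/47949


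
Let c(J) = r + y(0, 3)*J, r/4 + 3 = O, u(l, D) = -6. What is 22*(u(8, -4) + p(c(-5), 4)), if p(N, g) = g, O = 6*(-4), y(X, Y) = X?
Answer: -44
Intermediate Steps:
O = -24
r = -108 (r = -12 + 4*(-24) = -12 - 96 = -108)
c(J) = -108 (c(J) = -108 + 0*J = -108 + 0 = -108)
22*(u(8, -4) + p(c(-5), 4)) = 22*(-6 + 4) = 22*(-2) = -44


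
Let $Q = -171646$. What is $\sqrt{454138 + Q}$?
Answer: $6 \sqrt{7847} \approx 531.5$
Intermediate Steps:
$\sqrt{454138 + Q} = \sqrt{454138 - 171646} = \sqrt{282492} = 6 \sqrt{7847}$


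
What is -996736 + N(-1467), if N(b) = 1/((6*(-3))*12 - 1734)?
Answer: -1943635201/1950 ≈ -9.9674e+5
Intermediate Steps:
N(b) = -1/1950 (N(b) = 1/(-18*12 - 1734) = 1/(-216 - 1734) = 1/(-1950) = -1/1950)
-996736 + N(-1467) = -996736 - 1/1950 = -1943635201/1950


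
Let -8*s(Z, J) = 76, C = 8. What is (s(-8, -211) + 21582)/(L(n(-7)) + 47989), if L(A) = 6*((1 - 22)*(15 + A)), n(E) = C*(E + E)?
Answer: 43145/120422 ≈ 0.35828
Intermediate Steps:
n(E) = 16*E (n(E) = 8*(E + E) = 8*(2*E) = 16*E)
s(Z, J) = -19/2 (s(Z, J) = -⅛*76 = -19/2)
L(A) = -1890 - 126*A (L(A) = 6*(-21*(15 + A)) = 6*(-315 - 21*A) = -1890 - 126*A)
(s(-8, -211) + 21582)/(L(n(-7)) + 47989) = (-19/2 + 21582)/((-1890 - 2016*(-7)) + 47989) = 43145/(2*((-1890 - 126*(-112)) + 47989)) = 43145/(2*((-1890 + 14112) + 47989)) = 43145/(2*(12222 + 47989)) = (43145/2)/60211 = (43145/2)*(1/60211) = 43145/120422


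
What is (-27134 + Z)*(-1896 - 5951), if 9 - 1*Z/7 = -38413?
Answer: -1897561540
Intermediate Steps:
Z = 268954 (Z = 63 - 7*(-38413) = 63 + 268891 = 268954)
(-27134 + Z)*(-1896 - 5951) = (-27134 + 268954)*(-1896 - 5951) = 241820*(-7847) = -1897561540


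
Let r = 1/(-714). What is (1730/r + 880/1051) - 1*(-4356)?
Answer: -1293637184/1051 ≈ -1.2309e+6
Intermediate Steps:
r = -1/714 ≈ -0.0014006
(1730/r + 880/1051) - 1*(-4356) = (1730/(-1/714) + 880/1051) - 1*(-4356) = (1730*(-714) + 880*(1/1051)) + 4356 = (-1235220 + 880/1051) + 4356 = -1298215340/1051 + 4356 = -1293637184/1051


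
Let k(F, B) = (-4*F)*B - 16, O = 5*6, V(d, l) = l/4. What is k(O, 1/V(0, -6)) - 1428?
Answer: -1364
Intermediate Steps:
V(d, l) = l/4 (V(d, l) = l*(¼) = l/4)
O = 30
k(F, B) = -16 - 4*B*F (k(F, B) = -4*B*F - 16 = -16 - 4*B*F)
k(O, 1/V(0, -6)) - 1428 = (-16 - 4*30/(¼)*(-6)) - 1428 = (-16 - 4*30/(-3/2)) - 1428 = (-16 - 4*(-⅔)*30) - 1428 = (-16 + 80) - 1428 = 64 - 1428 = -1364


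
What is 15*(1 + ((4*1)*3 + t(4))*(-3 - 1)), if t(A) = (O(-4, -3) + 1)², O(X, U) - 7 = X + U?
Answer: -765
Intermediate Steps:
O(X, U) = 7 + U + X (O(X, U) = 7 + (X + U) = 7 + (U + X) = 7 + U + X)
t(A) = 1 (t(A) = ((7 - 3 - 4) + 1)² = (0 + 1)² = 1² = 1)
15*(1 + ((4*1)*3 + t(4))*(-3 - 1)) = 15*(1 + ((4*1)*3 + 1)*(-3 - 1)) = 15*(1 + (4*3 + 1)*(-4)) = 15*(1 + (12 + 1)*(-4)) = 15*(1 + 13*(-4)) = 15*(1 - 52) = 15*(-51) = -765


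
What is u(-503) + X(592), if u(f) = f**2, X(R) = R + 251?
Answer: 253852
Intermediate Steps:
X(R) = 251 + R
u(-503) + X(592) = (-503)**2 + (251 + 592) = 253009 + 843 = 253852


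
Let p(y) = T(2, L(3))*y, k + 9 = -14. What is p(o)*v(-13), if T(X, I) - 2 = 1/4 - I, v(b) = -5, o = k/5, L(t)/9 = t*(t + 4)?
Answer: -17181/4 ≈ -4295.3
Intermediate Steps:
k = -23 (k = -9 - 14 = -23)
L(t) = 9*t*(4 + t) (L(t) = 9*(t*(t + 4)) = 9*(t*(4 + t)) = 9*t*(4 + t))
o = -23/5 ≈ -4.6000
T(X, I) = 9/4 - I (T(X, I) = 2 + (1/4 - I) = 9/4 - I)
p(y) = -747*y/4 (p(y) = (9/4 - 9*3*(4 + 3))*y = (9/4 - 9*3*7)*y = (9/4 - 1*189)*y = (9/4 - 189)*y = -747*y/4)
p(o)*v(-13) = -747/4*(-23/5)*(-5) = (17181/20)*(-5) = -17181/4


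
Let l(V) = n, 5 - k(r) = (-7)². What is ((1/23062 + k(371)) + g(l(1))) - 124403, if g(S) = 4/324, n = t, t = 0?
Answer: -232469710691/1868022 ≈ -1.2445e+5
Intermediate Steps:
k(r) = -44 (k(r) = 5 - 1*(-7)² = 5 - 1*49 = 5 - 49 = -44)
n = 0
l(V) = 0
g(S) = 1/81 (g(S) = 4*(1/324) = 1/81)
((1/23062 + k(371)) + g(l(1))) - 124403 = ((1/23062 - 44) + 1/81) - 124403 = (-1014727/23062 + 1/81) - 124403 = -82169825/1868022 - 124403 = -232469710691/1868022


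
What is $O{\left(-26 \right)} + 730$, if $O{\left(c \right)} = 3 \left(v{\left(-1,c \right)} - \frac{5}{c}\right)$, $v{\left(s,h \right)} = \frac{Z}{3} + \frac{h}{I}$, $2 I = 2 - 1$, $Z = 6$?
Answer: $\frac{15095}{26} \approx 580.58$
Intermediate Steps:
$I = \frac{1}{2}$ ($I = \frac{2 - 1}{2} = \frac{1}{2} \cdot 1 = \frac{1}{2} \approx 0.5$)
$v{\left(s,h \right)} = 2 + 2 h$ ($v{\left(s,h \right)} = \frac{6}{3} + h \frac{1}{\frac{1}{2}} = 6 \cdot \frac{1}{3} + h 2 = 2 + 2 h$)
$O{\left(c \right)} = 6 - \frac{15}{c} + 6 c$ ($O{\left(c \right)} = 3 \left(\left(2 + 2 c\right) - \frac{5}{c}\right) = 3 \left(2 - \frac{5}{c} + 2 c\right) = 6 - \frac{15}{c} + 6 c$)
$O{\left(-26 \right)} + 730 = \left(6 - \frac{15}{-26} + 6 \left(-26\right)\right) + 730 = \left(6 - - \frac{15}{26} - 156\right) + 730 = \left(6 + \frac{15}{26} - 156\right) + 730 = - \frac{3885}{26} + 730 = \frac{15095}{26}$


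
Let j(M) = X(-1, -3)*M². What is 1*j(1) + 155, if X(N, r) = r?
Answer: 152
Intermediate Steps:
j(M) = -3*M²
1*j(1) + 155 = 1*(-3*1²) + 155 = 1*(-3*1) + 155 = 1*(-3) + 155 = -3 + 155 = 152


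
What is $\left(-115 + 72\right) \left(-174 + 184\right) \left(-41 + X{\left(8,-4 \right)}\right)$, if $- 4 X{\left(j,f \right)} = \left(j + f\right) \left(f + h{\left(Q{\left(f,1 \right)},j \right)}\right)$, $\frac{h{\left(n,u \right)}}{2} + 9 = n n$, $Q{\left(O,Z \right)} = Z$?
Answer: $9030$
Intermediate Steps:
$h{\left(n,u \right)} = -18 + 2 n^{2}$ ($h{\left(n,u \right)} = -18 + 2 n n = -18 + 2 n^{2}$)
$X{\left(j,f \right)} = - \frac{\left(-16 + f\right) \left(f + j\right)}{4}$ ($X{\left(j,f \right)} = - \frac{\left(j + f\right) \left(f - \left(18 - 2 \cdot 1^{2}\right)\right)}{4} = - \frac{\left(f + j\right) \left(f + \left(-18 + 2 \cdot 1\right)\right)}{4} = - \frac{\left(f + j\right) \left(f + \left(-18 + 2\right)\right)}{4} = - \frac{\left(f + j\right) \left(f - 16\right)}{4} = - \frac{\left(f + j\right) \left(-16 + f\right)}{4} = - \frac{\left(-16 + f\right) \left(f + j\right)}{4}$)
$\left(-115 + 72\right) \left(-174 + 184\right) \left(-41 + X{\left(8,-4 \right)}\right) = \left(-115 + 72\right) \left(-174 + 184\right) \left(-41 + \left(4 \left(-4\right) + 4 \cdot 8 - \frac{\left(-4\right)^{2}}{4} - \left(-1\right) 8\right)\right) = \left(-43\right) 10 \left(-41 + \left(-16 + 32 - 4 + 8\right)\right) = - 430 \left(-41 + \left(-16 + 32 - 4 + 8\right)\right) = - 430 \left(-41 + 20\right) = \left(-430\right) \left(-21\right) = 9030$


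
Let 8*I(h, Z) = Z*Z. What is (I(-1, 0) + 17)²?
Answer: 289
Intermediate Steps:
I(h, Z) = Z²/8 (I(h, Z) = (Z*Z)/8 = Z²/8)
(I(-1, 0) + 17)² = ((⅛)*0² + 17)² = ((⅛)*0 + 17)² = (0 + 17)² = 17² = 289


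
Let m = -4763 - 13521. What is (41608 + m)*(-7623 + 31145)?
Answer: 548627128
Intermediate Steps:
m = -18284
(41608 + m)*(-7623 + 31145) = (41608 - 18284)*(-7623 + 31145) = 23324*23522 = 548627128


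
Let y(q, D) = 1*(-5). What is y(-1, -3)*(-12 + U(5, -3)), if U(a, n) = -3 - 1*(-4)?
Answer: 55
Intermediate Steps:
y(q, D) = -5
U(a, n) = 1 (U(a, n) = -3 + 4 = 1)
y(-1, -3)*(-12 + U(5, -3)) = -5*(-12 + 1) = -5*(-11) = 55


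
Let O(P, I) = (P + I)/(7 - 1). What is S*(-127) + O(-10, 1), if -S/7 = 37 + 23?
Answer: 106677/2 ≈ 53339.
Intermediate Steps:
O(P, I) = I/6 + P/6 (O(P, I) = (I + P)/6 = (I + P)*(⅙) = I/6 + P/6)
S = -420 (S = -7*(37 + 23) = -7*60 = -420)
S*(-127) + O(-10, 1) = -420*(-127) + ((⅙)*1 + (⅙)*(-10)) = 53340 + (⅙ - 5/3) = 53340 - 3/2 = 106677/2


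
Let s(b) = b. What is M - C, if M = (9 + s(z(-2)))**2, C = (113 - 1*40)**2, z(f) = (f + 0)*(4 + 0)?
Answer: -5328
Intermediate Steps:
z(f) = 4*f (z(f) = f*4 = 4*f)
C = 5329 (C = (113 - 40)**2 = 73**2 = 5329)
M = 1 (M = (9 + 4*(-2))**2 = (9 - 8)**2 = 1**2 = 1)
M - C = 1 - 1*5329 = 1 - 5329 = -5328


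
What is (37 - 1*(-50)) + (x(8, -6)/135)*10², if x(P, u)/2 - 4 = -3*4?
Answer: 2029/27 ≈ 75.148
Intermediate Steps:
x(P, u) = -16 (x(P, u) = 8 + 2*(-3*4) = 8 + 2*(-12) = 8 - 24 = -16)
(37 - 1*(-50)) + (x(8, -6)/135)*10² = (37 - 1*(-50)) - 16/135*10² = (37 + 50) - 16*1/135*100 = 87 - 16/135*100 = 87 - 320/27 = 2029/27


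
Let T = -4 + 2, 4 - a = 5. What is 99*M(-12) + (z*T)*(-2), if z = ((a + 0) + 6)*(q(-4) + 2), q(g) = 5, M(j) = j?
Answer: -1048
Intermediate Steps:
a = -1 (a = 4 - 1*5 = 4 - 5 = -1)
T = -2
z = 35 (z = ((-1 + 0) + 6)*(5 + 2) = (-1 + 6)*7 = 5*7 = 35)
99*M(-12) + (z*T)*(-2) = 99*(-12) + (35*(-2))*(-2) = -1188 - 70*(-2) = -1188 + 140 = -1048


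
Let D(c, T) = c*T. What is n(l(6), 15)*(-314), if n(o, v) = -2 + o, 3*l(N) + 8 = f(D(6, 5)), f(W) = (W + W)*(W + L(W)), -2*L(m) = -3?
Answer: -589064/3 ≈ -1.9635e+5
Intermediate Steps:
D(c, T) = T*c
L(m) = 3/2 (L(m) = -½*(-3) = 3/2)
f(W) = 2*W*(3/2 + W) (f(W) = (W + W)*(W + 3/2) = (2*W)*(3/2 + W) = 2*W*(3/2 + W))
l(N) = 1882/3 (l(N) = -8/3 + ((5*6)*(3 + 2*(5*6)))/3 = -8/3 + (30*(3 + 2*30))/3 = -8/3 + (30*(3 + 60))/3 = -8/3 + (30*63)/3 = -8/3 + (⅓)*1890 = -8/3 + 630 = 1882/3)
n(l(6), 15)*(-314) = (-2 + 1882/3)*(-314) = (1876/3)*(-314) = -589064/3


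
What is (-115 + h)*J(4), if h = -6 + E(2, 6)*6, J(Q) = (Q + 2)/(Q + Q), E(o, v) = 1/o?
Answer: -177/2 ≈ -88.500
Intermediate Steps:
J(Q) = (2 + Q)/(2*Q) (J(Q) = (2 + Q)/((2*Q)) = (2 + Q)*(1/(2*Q)) = (2 + Q)/(2*Q))
h = -3 (h = -6 + 6/2 = -6 + (½)*6 = -6 + 3 = -3)
(-115 + h)*J(4) = (-115 - 3)*((½)*(2 + 4)/4) = -59*6/4 = -118*¾ = -177/2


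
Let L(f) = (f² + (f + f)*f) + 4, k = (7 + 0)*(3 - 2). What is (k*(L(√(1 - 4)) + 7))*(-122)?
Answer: -1708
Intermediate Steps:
k = 7 (k = 7*1 = 7)
L(f) = 4 + 3*f² (L(f) = (f² + (2*f)*f) + 4 = (f² + 2*f²) + 4 = 3*f² + 4 = 4 + 3*f²)
(k*(L(√(1 - 4)) + 7))*(-122) = (7*((4 + 3*(√(1 - 4))²) + 7))*(-122) = (7*((4 + 3*(√(-3))²) + 7))*(-122) = (7*((4 + 3*(I*√3)²) + 7))*(-122) = (7*((4 + 3*(-3)) + 7))*(-122) = (7*((4 - 9) + 7))*(-122) = (7*(-5 + 7))*(-122) = (7*2)*(-122) = 14*(-122) = -1708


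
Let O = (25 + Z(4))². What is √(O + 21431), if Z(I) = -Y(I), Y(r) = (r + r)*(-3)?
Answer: 6*√662 ≈ 154.38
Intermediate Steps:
Y(r) = -6*r (Y(r) = (2*r)*(-3) = -6*r)
Z(I) = 6*I (Z(I) = -(-6)*I = 6*I)
O = 2401 (O = (25 + 6*4)² = (25 + 24)² = 49² = 2401)
√(O + 21431) = √(2401 + 21431) = √23832 = 6*√662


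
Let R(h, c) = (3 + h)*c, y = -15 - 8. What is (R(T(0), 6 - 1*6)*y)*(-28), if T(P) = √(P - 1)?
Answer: 0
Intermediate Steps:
T(P) = √(-1 + P)
y = -23
R(h, c) = c*(3 + h)
(R(T(0), 6 - 1*6)*y)*(-28) = (((6 - 1*6)*(3 + √(-1 + 0)))*(-23))*(-28) = (((6 - 6)*(3 + √(-1)))*(-23))*(-28) = ((0*(3 + I))*(-23))*(-28) = (0*(-23))*(-28) = 0*(-28) = 0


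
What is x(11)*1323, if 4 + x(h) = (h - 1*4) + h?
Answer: 18522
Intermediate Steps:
x(h) = -8 + 2*h (x(h) = -4 + ((h - 1*4) + h) = -4 + ((h - 4) + h) = -4 + ((-4 + h) + h) = -4 + (-4 + 2*h) = -8 + 2*h)
x(11)*1323 = (-8 + 2*11)*1323 = (-8 + 22)*1323 = 14*1323 = 18522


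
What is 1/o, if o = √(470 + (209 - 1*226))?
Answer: √453/453 ≈ 0.046984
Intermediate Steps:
o = √453 (o = √(470 + (209 - 226)) = √(470 - 17) = √453 ≈ 21.284)
1/o = 1/(√453) = √453/453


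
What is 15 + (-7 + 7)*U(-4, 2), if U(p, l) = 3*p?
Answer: 15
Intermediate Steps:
15 + (-7 + 7)*U(-4, 2) = 15 + (-7 + 7)*(3*(-4)) = 15 + 0*(-12) = 15 + 0 = 15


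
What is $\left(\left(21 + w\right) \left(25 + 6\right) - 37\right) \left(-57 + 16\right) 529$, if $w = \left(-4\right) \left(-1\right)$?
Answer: $-16006482$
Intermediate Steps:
$w = 4$
$\left(\left(21 + w\right) \left(25 + 6\right) - 37\right) \left(-57 + 16\right) 529 = \left(\left(21 + 4\right) \left(25 + 6\right) - 37\right) \left(-57 + 16\right) 529 = \left(25 \cdot 31 - 37\right) \left(-41\right) 529 = \left(775 - 37\right) \left(-41\right) 529 = 738 \left(-41\right) 529 = \left(-30258\right) 529 = -16006482$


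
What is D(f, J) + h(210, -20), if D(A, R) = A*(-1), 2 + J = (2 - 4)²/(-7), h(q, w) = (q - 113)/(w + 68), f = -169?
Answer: 8209/48 ≈ 171.02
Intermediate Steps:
h(q, w) = (-113 + q)/(68 + w)
J = -18/7 (J = -2 + (2 - 4)²/(-7) = -2 + (-2)²*(-⅐) = -2 + 4*(-⅐) = -2 - 4/7 = -18/7 ≈ -2.5714)
D(A, R) = -A
D(f, J) + h(210, -20) = -1*(-169) + (-113 + 210)/(68 - 20) = 169 + 97/48 = 8209/48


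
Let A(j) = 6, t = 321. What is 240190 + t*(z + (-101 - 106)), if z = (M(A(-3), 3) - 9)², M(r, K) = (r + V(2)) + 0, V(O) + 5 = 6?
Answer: 175027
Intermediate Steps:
V(O) = 1 (V(O) = -5 + 6 = 1)
M(r, K) = 1 + r (M(r, K) = (r + 1) + 0 = (1 + r) + 0 = 1 + r)
z = 4 (z = ((1 + 6) - 9)² = (7 - 9)² = (-2)² = 4)
240190 + t*(z + (-101 - 106)) = 240190 + 321*(4 + (-101 - 106)) = 240190 + 321*(4 - 207) = 240190 + 321*(-203) = 240190 - 65163 = 175027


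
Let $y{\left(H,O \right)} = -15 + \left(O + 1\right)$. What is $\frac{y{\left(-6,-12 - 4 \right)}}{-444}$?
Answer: $\frac{5}{74} \approx 0.067568$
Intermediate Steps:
$y{\left(H,O \right)} = -14 + O$ ($y{\left(H,O \right)} = -15 + \left(1 + O\right) = -14 + O$)
$\frac{y{\left(-6,-12 - 4 \right)}}{-444} = \frac{-14 - 16}{-444} = \left(-14 - 16\right) \left(- \frac{1}{444}\right) = \left(-30\right) \left(- \frac{1}{444}\right) = \frac{5}{74}$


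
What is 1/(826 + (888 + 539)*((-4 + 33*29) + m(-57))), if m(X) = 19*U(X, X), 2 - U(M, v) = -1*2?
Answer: 1/1469209 ≈ 6.8064e-7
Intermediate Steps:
U(M, v) = 4 (U(M, v) = 2 - (-1)*2 = 2 - 1*(-2) = 2 + 2 = 4)
m(X) = 76 (m(X) = 19*4 = 76)
1/(826 + (888 + 539)*((-4 + 33*29) + m(-57))) = 1/(826 + (888 + 539)*((-4 + 33*29) + 76)) = 1/(826 + 1427*((-4 + 957) + 76)) = 1/(826 + 1427*(953 + 76)) = 1/(826 + 1427*1029) = 1/(826 + 1468383) = 1/1469209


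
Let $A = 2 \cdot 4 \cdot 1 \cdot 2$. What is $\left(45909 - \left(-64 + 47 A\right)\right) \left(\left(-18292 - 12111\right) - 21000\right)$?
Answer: $-2324495063$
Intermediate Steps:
$A = 16$ ($A = 8 \cdot 2 = 16$)
$\left(45909 - \left(-64 + 47 A\right)\right) \left(\left(-18292 - 12111\right) - 21000\right) = \left(45909 + \left(\left(-8\right)^{2} - 752\right)\right) \left(\left(-18292 - 12111\right) - 21000\right) = \left(45909 + \left(64 - 752\right)\right) \left(-30403 - 21000\right) = \left(45909 - 688\right) \left(-51403\right) = 45221 \left(-51403\right) = -2324495063$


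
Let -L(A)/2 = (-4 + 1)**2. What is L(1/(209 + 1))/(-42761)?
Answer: 18/42761 ≈ 0.00042094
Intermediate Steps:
L(A) = -18 (L(A) = -2*(-4 + 1)**2 = -2*(-3)**2 = -2*9 = -18)
L(1/(209 + 1))/(-42761) = -18/(-42761) = -18*(-1/42761) = 18/42761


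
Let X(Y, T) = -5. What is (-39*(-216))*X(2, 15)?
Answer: -42120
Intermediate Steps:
(-39*(-216))*X(2, 15) = -39*(-216)*(-5) = 8424*(-5) = -42120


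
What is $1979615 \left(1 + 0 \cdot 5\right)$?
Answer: $1979615$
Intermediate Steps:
$1979615 \left(1 + 0 \cdot 5\right) = 1979615 \left(1 + 0\right) = 1979615 \cdot 1 = 1979615$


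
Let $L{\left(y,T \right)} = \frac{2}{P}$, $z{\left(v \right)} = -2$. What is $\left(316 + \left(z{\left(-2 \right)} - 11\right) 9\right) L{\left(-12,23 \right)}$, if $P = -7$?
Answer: $- \frac{398}{7} \approx -56.857$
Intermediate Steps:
$L{\left(y,T \right)} = - \frac{2}{7}$ ($L{\left(y,T \right)} = \frac{2}{-7} = 2 \left(- \frac{1}{7}\right) = - \frac{2}{7}$)
$\left(316 + \left(z{\left(-2 \right)} - 11\right) 9\right) L{\left(-12,23 \right)} = \left(316 + \left(-2 - 11\right) 9\right) \left(- \frac{2}{7}\right) = \left(316 - 117\right) \left(- \frac{2}{7}\right) = 199 \left(- \frac{2}{7}\right) = - \frac{398}{7}$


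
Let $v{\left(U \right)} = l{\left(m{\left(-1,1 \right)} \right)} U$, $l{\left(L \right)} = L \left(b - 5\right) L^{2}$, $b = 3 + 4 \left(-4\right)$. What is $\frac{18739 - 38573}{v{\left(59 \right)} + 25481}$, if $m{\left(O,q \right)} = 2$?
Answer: $- \frac{19834}{16985} \approx -1.1677$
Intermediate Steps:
$b = -13$ ($b = 3 - 16 = -13$)
$l{\left(L \right)} = - 18 L^{3}$ ($l{\left(L \right)} = L \left(-13 - 5\right) L^{2} = L \left(-18\right) L^{2} = - 18 L L^{2} = - 18 L^{3}$)
$v{\left(U \right)} = - 144 U$ ($v{\left(U \right)} = - 18 \cdot 2^{3} U = \left(-18\right) 8 U = - 144 U$)
$\frac{18739 - 38573}{v{\left(59 \right)} + 25481} = \frac{18739 - 38573}{\left(-144\right) 59 + 25481} = - \frac{19834}{-8496 + 25481} = - \frac{19834}{16985}$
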